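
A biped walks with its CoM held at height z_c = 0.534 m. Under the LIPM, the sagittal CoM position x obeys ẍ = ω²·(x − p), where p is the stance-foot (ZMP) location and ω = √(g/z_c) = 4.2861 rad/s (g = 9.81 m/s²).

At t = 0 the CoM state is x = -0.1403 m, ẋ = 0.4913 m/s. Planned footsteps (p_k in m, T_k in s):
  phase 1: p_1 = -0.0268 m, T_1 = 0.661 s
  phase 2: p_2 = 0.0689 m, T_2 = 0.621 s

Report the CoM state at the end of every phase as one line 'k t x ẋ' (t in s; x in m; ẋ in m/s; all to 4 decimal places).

1 0.6610 -0.0239 0.0698
2 1.2820 -0.4830 -2.3330

phase 1: p=-0.0268, T=0.661, ωT=2.833112, cosh=8.528554, sinh=8.469725; start (x,ẋ)=(-0.140300, 0.491300) → end (x,ẋ)=(-0.023937, 0.069792)
phase 2: p=0.0689, T=0.621, ωT=2.661668, cosh=7.194994, sinh=7.125163; start (x,ẋ)=(-0.023937, 0.069792) → end (x,ẋ)=(-0.483043, -2.333021)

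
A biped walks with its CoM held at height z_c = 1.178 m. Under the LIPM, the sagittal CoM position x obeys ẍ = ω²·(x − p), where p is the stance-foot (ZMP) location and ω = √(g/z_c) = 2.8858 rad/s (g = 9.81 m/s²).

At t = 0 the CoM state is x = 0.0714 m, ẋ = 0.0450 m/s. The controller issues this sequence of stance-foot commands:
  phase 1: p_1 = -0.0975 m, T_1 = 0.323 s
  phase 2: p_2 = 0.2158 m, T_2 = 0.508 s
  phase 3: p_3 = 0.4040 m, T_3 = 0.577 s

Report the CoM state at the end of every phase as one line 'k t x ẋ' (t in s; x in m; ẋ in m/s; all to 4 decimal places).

1 0.3230 0.1670 0.5890
2 0.8310 0.5229 1.0549
3 1.4080 1.6612 3.7627

phase 1: p=-0.0975, T=0.323, ωT=0.932113, cosh=1.466796, sinh=1.073075; start (x,ẋ)=(0.071400, 0.045000) → end (x,ẋ)=(0.166975, 0.589035)
phase 2: p=0.2158, T=0.508, ωT=1.465986, cosh=2.281332, sinh=2.050482; start (x,ẋ)=(0.166975, 0.589035) → end (x,ẋ)=(0.522948, 1.054873)
phase 3: p=0.4040, T=0.577, ωT=1.665107, cosh=2.737704, sinh=2.548533; start (x,ẋ)=(0.522948, 1.054873) → end (x,ẋ)=(1.661233, 3.762741)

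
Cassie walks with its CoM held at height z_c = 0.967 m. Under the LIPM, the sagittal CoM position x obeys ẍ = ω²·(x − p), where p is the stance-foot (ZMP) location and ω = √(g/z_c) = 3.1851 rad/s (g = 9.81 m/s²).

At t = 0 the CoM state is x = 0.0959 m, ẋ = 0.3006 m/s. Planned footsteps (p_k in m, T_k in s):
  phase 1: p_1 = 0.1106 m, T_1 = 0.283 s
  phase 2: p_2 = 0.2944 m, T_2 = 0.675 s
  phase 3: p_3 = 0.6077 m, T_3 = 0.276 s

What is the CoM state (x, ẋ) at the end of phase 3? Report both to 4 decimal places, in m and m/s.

phase 1: p=0.1106, T=0.283, ωT=0.901383, cosh=1.434508, sinh=1.028500; start (x,ẋ)=(0.095900, 0.300600) → end (x,ẋ)=(0.186579, 0.383058)
phase 2: p=0.2944, T=0.675, ωT=2.149942, cosh=4.350428, sinh=4.233937; start (x,ẋ)=(0.186579, 0.383058) → end (x,ẋ)=(0.334531, 0.212449)
phase 3: p=0.6077, T=0.276, ωT=0.879088, cosh=1.411931, sinh=0.996770; start (x,ẋ)=(0.334531, 0.212449) → end (x,ẋ)=(0.288490, -0.567297)

x = 0.2885, ẋ = -0.5673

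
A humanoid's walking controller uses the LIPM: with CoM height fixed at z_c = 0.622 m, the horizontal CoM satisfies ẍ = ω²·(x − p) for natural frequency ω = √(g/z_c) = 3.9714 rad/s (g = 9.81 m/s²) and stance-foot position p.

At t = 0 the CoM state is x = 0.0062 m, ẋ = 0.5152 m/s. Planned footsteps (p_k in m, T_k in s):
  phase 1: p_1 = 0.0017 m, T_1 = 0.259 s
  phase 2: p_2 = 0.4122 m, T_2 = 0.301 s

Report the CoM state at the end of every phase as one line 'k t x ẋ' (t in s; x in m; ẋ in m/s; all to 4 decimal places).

phase 1: p=0.0017, T=0.259, ωT=1.028593, cosh=1.577318, sinh=1.219808; start (x,ẋ)=(0.006200, 0.515200) → end (x,ẋ)=(0.167041, 0.834434)
phase 2: p=0.4122, T=0.301, ωT=1.195391, cosh=1.803718, sinh=1.501133; start (x,ẋ)=(0.167041, 0.834434) → end (x,ẋ)=(0.285406, 0.043542)

1 0.2590 0.1670 0.8344
2 0.5600 0.2854 0.0435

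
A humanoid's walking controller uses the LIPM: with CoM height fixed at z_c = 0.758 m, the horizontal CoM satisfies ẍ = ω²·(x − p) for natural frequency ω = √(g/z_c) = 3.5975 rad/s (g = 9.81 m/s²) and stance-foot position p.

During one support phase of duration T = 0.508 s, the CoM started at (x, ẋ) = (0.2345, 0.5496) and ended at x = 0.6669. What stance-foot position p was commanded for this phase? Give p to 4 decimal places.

ωT = 3.5975·0.508 = 1.827530; cosh(ωT) = 3.189659, sinh(ωT) = 3.028849
x(T) = p + (x₀−p)·cosh(ωT) + (ẋ₀/ω)·sinh(ωT) ⇒ p·(1 − cosh) = x(T) − x₀·cosh − (ẋ₀/ω)·sinh
numerator   = 0.6669 − (0.2345)·3.189659 − (0.5496/3.5975)·3.028849 = -0.543801
denominator = 1 − 3.189659 = -2.189659
p = -0.543801 / -2.189659 = 0.2483

p = 0.2483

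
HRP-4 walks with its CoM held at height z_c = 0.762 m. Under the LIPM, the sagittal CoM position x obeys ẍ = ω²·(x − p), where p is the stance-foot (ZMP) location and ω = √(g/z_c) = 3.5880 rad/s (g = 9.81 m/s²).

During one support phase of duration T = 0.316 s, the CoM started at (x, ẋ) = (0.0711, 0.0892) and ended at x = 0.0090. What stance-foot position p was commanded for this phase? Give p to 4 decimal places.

p = 0.2065

ωT = 3.5880·0.316 = 1.133808; cosh(ωT) = 1.714636, sinh(ωT) = 1.392831
x(T) = p + (x₀−p)·cosh(ωT) + (ẋ₀/ω)·sinh(ωT) ⇒ p·(1 − cosh) = x(T) − x₀·cosh − (ẋ₀/ω)·sinh
numerator   = 0.0090 − (0.0711)·1.714636 − (0.0892/3.5880)·1.392831 = -0.147537
denominator = 1 − 1.714636 = -0.714636
p = -0.147537 / -0.714636 = 0.2065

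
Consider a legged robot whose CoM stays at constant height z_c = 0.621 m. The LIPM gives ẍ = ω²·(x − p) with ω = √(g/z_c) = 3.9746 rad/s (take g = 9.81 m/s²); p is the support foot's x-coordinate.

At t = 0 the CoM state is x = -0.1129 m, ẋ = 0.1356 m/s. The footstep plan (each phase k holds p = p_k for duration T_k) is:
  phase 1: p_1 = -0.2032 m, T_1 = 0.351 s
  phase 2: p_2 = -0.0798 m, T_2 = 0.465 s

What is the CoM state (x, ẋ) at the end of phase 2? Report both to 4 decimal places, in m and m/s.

x = 1.1135, ẋ = 4.8115

phase 1: p=-0.2032, T=0.351, ωT=1.395085, cosh=2.141564, sinh=1.893752; start (x,ẋ)=(-0.112900, 0.135600) → end (x,ẋ)=(0.054792, 0.970076)
phase 2: p=-0.0798, T=0.465, ωT=1.848189, cosh=3.252917, sinh=3.095395; start (x,ẋ)=(0.054792, 0.970076) → end (x,ẋ)=(1.113505, 4.811452)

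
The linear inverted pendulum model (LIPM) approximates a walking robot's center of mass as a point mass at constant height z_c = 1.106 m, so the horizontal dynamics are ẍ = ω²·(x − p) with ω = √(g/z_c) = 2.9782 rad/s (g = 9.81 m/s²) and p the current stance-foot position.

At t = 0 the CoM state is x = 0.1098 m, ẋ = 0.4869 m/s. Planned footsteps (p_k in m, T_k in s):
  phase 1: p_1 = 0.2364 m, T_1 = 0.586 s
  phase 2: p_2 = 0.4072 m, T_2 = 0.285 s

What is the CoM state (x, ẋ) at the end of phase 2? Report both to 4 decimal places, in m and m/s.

phase 1: p=0.2364, T=0.586, ωT=1.745225, cosh=2.950898, sinh=2.776293; start (x,ẋ)=(0.109800, 0.486900) → end (x,ẋ)=(0.316707, 0.390019)
phase 2: p=0.4072, T=0.285, ωT=0.848787, cosh=1.382372, sinh=0.954438; start (x,ẋ)=(0.316707, 0.390019) → end (x,ẋ)=(0.407096, 0.281923)

x = 0.4071, ẋ = 0.2819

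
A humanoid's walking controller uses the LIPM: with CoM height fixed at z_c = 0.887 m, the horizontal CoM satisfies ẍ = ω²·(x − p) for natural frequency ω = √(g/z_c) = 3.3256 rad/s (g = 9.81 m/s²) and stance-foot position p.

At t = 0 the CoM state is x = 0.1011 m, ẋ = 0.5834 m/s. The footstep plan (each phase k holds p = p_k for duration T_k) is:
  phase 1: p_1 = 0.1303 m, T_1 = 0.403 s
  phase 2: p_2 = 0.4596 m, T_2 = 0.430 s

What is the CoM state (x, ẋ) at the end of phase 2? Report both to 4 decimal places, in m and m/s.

phase 1: p=0.1303, T=0.403, ωT=1.340217, cosh=2.040830, sinh=1.779041; start (x,ẋ)=(0.101100, 0.583400) → end (x,ẋ)=(0.382800, 1.017862)
phase 2: p=0.4596, T=0.430, ωT=1.430008, cosh=2.209020, sinh=1.969713; start (x,ẋ)=(0.382800, 1.017862) → end (x,ẋ)=(0.892814, 1.745398)

x = 0.8928, ẋ = 1.7454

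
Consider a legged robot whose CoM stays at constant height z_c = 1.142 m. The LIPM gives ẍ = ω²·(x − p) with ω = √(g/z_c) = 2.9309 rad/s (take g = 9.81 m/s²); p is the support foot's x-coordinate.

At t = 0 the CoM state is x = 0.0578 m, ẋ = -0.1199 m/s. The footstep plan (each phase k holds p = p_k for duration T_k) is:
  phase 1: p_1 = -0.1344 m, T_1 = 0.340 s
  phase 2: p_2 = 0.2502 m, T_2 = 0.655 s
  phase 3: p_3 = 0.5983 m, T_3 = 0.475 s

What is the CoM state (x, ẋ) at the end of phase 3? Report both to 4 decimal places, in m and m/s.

x = 0.1952, ẋ = -0.8959

phase 1: p=-0.1344, T=0.340, ωT=0.996506, cosh=1.538984, sinh=1.169817; start (x,ẋ)=(0.057800, -0.119900) → end (x,ẋ)=(0.113537, 0.474456)
phase 2: p=0.2502, T=0.655, ωT=1.919739, cosh=3.482913, sinh=3.336268; start (x,ẋ)=(0.113537, 0.474456) → end (x,ẋ)=(0.314291, 0.316159)
phase 3: p=0.5983, T=0.475, ωT=1.392177, cosh=2.136068, sinh=1.887534; start (x,ẋ)=(0.314291, 0.316159) → end (x,ẋ)=(0.195247, -0.895852)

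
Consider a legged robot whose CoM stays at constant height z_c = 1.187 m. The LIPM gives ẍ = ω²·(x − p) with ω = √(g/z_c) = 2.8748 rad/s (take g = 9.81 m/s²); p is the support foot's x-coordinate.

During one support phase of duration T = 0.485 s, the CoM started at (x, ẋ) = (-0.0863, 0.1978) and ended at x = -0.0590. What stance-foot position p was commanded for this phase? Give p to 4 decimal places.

p = 0.0039

ωT = 2.8748·0.485 = 1.394278; cosh(ωT) = 2.140037, sinh(ωT) = 1.892025
x(T) = p + (x₀−p)·cosh(ωT) + (ẋ₀/ω)·sinh(ωT) ⇒ p·(1 − cosh) = x(T) − x₀·cosh − (ẋ₀/ω)·sinh
numerator   = -0.0590 − (-0.0863)·2.140037 − (0.1978/2.8748)·1.892025 = -0.004495
denominator = 1 − 2.140037 = -1.140037
p = -0.004495 / -1.140037 = 0.0039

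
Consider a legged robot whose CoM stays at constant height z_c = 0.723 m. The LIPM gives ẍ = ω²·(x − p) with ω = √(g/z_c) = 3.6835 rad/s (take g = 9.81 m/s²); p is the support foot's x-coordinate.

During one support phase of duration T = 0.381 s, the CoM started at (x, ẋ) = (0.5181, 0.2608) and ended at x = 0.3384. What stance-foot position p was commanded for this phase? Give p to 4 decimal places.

ωT = 3.6835·0.381 = 1.403414; cosh(ωT) = 2.157411, sinh(ωT) = 1.911655
x(T) = p + (x₀−p)·cosh(ωT) + (ẋ₀/ω)·sinh(ωT) ⇒ p·(1 − cosh) = x(T) − x₀·cosh − (ẋ₀/ω)·sinh
numerator   = 0.3384 − (0.5181)·2.157411 − (0.2608/3.6835)·1.911655 = -0.914704
denominator = 1 − 2.157411 = -1.157411
p = -0.914704 / -1.157411 = 0.7903

p = 0.7903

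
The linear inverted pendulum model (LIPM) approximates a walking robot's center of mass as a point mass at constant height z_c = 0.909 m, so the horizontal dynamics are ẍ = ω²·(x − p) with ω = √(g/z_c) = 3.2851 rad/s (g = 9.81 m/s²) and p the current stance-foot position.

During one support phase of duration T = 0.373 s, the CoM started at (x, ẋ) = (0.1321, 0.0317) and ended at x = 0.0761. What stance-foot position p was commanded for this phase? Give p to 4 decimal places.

ωT = 3.2851·0.373 = 1.225342; cosh(ωT) = 1.849494, sinh(ωT) = 1.555837
x(T) = p + (x₀−p)·cosh(ωT) + (ẋ₀/ω)·sinh(ωT) ⇒ p·(1 − cosh) = x(T) − x₀·cosh − (ẋ₀/ω)·sinh
numerator   = 0.0761 − (0.1321)·1.849494 − (0.0317/3.2851)·1.555837 = -0.183231
denominator = 1 − 1.849494 = -0.849494
p = -0.183231 / -0.849494 = 0.2157

p = 0.2157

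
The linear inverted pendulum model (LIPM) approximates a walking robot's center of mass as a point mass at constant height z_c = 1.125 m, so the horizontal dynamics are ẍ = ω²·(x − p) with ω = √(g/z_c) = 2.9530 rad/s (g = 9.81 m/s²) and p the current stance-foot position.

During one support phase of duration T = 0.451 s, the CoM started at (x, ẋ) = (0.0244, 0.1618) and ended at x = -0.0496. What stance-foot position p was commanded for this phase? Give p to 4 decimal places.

ωT = 2.9530·0.451 = 1.331803; cosh(ωT) = 2.025934, sinh(ωT) = 1.761933
x(T) = p + (x₀−p)·cosh(ωT) + (ẋ₀/ω)·sinh(ωT) ⇒ p·(1 − cosh) = x(T) − x₀·cosh − (ẋ₀/ω)·sinh
numerator   = -0.0496 − (0.0244)·2.025934 − (0.1618/2.9530)·1.761933 = -0.195572
denominator = 1 − 2.025934 = -1.025934
p = -0.195572 / -1.025934 = 0.1906

p = 0.1906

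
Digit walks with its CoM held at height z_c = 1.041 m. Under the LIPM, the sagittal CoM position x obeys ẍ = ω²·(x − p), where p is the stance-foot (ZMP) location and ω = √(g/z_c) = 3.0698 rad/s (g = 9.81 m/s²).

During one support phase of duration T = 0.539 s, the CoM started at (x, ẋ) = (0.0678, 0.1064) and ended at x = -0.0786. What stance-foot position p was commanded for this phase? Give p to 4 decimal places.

p = 0.2044

ωT = 3.0698·0.539 = 1.654622; cosh(ωT) = 2.711134, sinh(ωT) = 2.519969
x(T) = p + (x₀−p)·cosh(ωT) + (ẋ₀/ω)·sinh(ωT) ⇒ p·(1 − cosh) = x(T) − x₀·cosh − (ẋ₀/ω)·sinh
numerator   = -0.0786 − (0.0678)·2.711134 − (0.1064/3.0698)·2.519969 = -0.349758
denominator = 1 − 2.711134 = -1.711134
p = -0.349758 / -1.711134 = 0.2044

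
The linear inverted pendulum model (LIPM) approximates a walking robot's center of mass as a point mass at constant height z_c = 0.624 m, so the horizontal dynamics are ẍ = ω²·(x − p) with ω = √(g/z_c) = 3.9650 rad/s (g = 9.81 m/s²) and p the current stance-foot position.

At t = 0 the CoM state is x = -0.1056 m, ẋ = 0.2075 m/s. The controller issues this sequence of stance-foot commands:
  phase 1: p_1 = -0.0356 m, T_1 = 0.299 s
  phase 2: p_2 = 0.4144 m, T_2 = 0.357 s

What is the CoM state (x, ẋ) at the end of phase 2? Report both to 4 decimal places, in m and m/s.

x = -0.6905, ẋ = -3.9117

phase 1: p=-0.0356, T=0.299, ωT=1.185535, cosh=1.789010, sinh=1.483427; start (x,ẋ)=(-0.105600, 0.207500) → end (x,ẋ)=(-0.083199, -0.040506)
phase 2: p=0.4144, T=0.357, ωT=1.415505, cosh=2.180684, sinh=1.937881; start (x,ẋ)=(-0.083199, -0.040506) → end (x,ẋ)=(-0.690503, -3.911729)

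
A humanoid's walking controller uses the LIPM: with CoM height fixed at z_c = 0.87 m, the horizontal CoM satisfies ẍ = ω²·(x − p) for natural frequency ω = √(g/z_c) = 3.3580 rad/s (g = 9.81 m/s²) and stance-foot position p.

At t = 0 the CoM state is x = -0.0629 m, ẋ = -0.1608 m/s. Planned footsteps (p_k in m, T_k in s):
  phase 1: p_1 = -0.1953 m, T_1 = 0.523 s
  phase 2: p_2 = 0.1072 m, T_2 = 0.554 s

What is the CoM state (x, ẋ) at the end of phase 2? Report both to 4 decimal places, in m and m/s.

x = 0.6865, ẋ = 2.0872

phase 1: p=-0.1953, T=0.523, ωT=1.756234, cosh=2.981641, sinh=2.808947; start (x,ẋ)=(-0.062900, -0.160800) → end (x,ẋ)=(0.064961, 0.769408)
phase 2: p=0.1072, T=0.554, ωT=1.860332, cosh=3.290745, sinh=3.135124; start (x,ẋ)=(0.064961, 0.769408) → end (x,ẋ)=(0.686543, 2.087244)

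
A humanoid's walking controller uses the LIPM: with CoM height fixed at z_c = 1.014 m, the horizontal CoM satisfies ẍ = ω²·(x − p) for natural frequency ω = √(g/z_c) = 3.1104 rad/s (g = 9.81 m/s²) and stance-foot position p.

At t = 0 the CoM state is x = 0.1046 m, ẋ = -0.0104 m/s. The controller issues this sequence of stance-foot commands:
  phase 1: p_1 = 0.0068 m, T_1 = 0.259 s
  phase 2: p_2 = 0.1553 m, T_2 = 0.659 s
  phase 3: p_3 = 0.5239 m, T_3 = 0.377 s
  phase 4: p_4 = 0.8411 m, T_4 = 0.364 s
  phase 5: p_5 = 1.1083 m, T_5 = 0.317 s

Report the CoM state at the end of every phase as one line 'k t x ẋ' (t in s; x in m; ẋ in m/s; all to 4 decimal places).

1 0.2590 0.1351 0.2585
2 0.9180 0.3929 0.7803
3 1.2950 0.6584 0.7860
4 1.6590 0.8794 0.5558
5 1.9760 0.9651 0.0274

phase 1: p=0.0068, T=0.259, ωT=0.805594, cosh=1.342424, sinh=0.895601; start (x,ẋ)=(0.104600, -0.010400) → end (x,ẋ)=(0.135094, 0.258478)
phase 2: p=0.1553, T=0.659, ωT=2.049754, cosh=3.947377, sinh=3.818610; start (x,ẋ)=(0.135094, 0.258478) → end (x,ẋ)=(0.392872, 0.780321)
phase 3: p=0.5239, T=0.377, ωT=1.172621, cosh=1.770001, sinh=1.460447; start (x,ẋ)=(0.392872, 0.780321) → end (x,ẋ)=(0.658370, 0.785967)
phase 4: p=0.8411, T=0.364, ωT=1.132186, cosh=1.712379, sinh=1.390051; start (x,ẋ)=(0.658370, 0.785967) → end (x,ẋ)=(0.879449, 0.555820)
phase 5: p=1.1083, T=0.317, ωT=0.985997, cosh=1.526775, sinh=1.153708; start (x,ẋ)=(0.879449, 0.555820) → end (x,ẋ)=(0.965061, 0.027382)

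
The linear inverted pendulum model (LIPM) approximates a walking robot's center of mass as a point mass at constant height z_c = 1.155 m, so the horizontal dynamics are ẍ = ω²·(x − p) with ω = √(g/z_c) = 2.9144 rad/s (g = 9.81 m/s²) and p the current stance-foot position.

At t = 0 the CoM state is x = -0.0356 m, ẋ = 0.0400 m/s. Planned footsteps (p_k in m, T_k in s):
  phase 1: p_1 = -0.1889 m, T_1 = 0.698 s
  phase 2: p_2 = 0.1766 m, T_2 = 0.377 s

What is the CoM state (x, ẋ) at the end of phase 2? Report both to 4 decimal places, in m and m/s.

phase 1: p=-0.1889, T=0.698, ωT=2.034251, cosh=3.888651, sinh=3.757873; start (x,ẋ)=(-0.035600, 0.040000) → end (x,ẋ)=(0.458807, 1.834479)
phase 2: p=0.1766, T=0.377, ωT=1.098729, cosh=1.666822, sinh=1.333528; start (x,ẋ)=(0.458807, 1.834479) → end (x,ẋ)=(1.486382, 4.154528)

x = 1.4864, ẋ = 4.1545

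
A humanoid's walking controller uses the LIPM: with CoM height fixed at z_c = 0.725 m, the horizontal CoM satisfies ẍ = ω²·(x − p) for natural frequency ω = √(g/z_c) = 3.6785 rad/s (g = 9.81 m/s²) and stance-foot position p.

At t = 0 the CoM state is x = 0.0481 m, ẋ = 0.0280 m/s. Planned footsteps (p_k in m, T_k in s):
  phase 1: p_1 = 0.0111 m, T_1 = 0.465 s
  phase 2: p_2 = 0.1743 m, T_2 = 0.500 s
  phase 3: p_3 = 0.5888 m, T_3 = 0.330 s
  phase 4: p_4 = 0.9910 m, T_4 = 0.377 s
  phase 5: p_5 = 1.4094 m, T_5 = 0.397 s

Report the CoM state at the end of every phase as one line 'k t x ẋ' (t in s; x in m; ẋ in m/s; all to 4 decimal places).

1 0.4650 0.1371 0.4441
2 0.9650 0.4247 1.0134
3 1.2950 0.7110 0.9298
4 1.6720 0.8699 0.0443
5 2.0690 0.2094 -3.9431

phase 1: p=0.0111, T=0.465, ωT=1.710503, cosh=2.856258, sinh=2.675483; start (x,ẋ)=(0.048100, 0.028000) → end (x,ẋ)=(0.137147, 0.444120)
phase 2: p=0.1743, T=0.500, ωT=1.839250, cosh=3.225377, sinh=3.066441; start (x,ẋ)=(0.137147, 0.444120) → end (x,ẋ)=(0.424691, 1.013371)
phase 3: p=0.5888, T=0.330, ωT=1.213905, cosh=1.831820, sinh=1.534785; start (x,ẋ)=(0.424691, 1.013371) → end (x,ẋ)=(0.710992, 0.929802)
phase 4: p=0.9910, T=0.377, ωT=1.386795, cosh=2.125938, sinh=1.876063; start (x,ẋ)=(0.710992, 0.929802) → end (x,ẋ)=(0.869925, 0.044335)
phase 5: p=1.4094, T=0.397, ωT=1.460365, cosh=2.269840, sinh=2.037689; start (x,ẋ)=(0.869925, 0.044335) → end (x,ẋ)=(0.209438, -3.943072)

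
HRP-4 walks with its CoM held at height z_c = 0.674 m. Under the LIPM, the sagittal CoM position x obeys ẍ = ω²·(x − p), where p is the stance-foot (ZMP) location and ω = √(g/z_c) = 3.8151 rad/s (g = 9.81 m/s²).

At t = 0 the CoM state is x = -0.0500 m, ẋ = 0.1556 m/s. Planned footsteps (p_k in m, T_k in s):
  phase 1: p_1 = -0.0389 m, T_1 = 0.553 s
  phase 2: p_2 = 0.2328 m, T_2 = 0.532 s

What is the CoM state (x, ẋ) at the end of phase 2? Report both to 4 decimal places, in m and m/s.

x = 0.1121, ẋ = -0.3210

phase 1: p=-0.0389, T=0.553, ωT=2.109750, cosh=4.183725, sinh=4.062457; start (x,ẋ)=(-0.050000, 0.155600) → end (x,ẋ)=(0.080349, 0.478952)
phase 2: p=0.2328, T=0.532, ωT=2.029633, cosh=3.871339, sinh=3.739955; start (x,ẋ)=(0.080349, 0.478952) → end (x,ẋ)=(0.112130, -0.321028)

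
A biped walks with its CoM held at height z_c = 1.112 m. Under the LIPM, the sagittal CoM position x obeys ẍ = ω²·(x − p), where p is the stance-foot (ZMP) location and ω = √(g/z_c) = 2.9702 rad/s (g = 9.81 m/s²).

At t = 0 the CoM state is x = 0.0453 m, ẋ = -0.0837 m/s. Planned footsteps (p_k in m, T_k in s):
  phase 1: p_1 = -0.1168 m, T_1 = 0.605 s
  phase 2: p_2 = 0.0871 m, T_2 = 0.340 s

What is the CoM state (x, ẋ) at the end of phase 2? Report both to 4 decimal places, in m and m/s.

phase 1: p=-0.1168, T=0.605, ωT=1.796971, cosh=3.098576, sinh=2.932775; start (x,ẋ)=(0.045300, -0.083700) → end (x,ẋ)=(0.302834, 1.152691)
phase 2: p=0.0871, T=0.340, ωT=1.009868, cosh=1.554753, sinh=1.190486; start (x,ẋ)=(0.302834, 1.152691) → end (x,ẋ)=(0.884523, 2.554980)

x = 0.8845, ẋ = 2.5550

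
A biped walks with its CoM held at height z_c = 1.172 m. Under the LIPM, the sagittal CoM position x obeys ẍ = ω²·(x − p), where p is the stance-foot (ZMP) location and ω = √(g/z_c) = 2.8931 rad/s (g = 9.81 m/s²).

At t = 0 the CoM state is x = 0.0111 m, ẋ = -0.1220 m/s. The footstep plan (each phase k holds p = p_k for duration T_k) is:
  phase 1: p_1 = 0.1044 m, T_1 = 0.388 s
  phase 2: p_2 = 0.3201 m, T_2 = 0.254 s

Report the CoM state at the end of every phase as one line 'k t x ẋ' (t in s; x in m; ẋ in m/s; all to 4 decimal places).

1 0.3880 -0.1120 -0.5780
2 0.6420 -0.3945 -1.7449

phase 1: p=0.1044, T=0.388, ωT=1.122523, cosh=1.699027, sinh=1.373569; start (x,ẋ)=(0.011100, -0.122000) → end (x,ẋ)=(-0.112042, -0.578044)
phase 2: p=0.3201, T=0.254, ωT=0.734847, cosh=1.282371, sinh=0.802793; start (x,ẋ)=(-0.112042, -0.578044) → end (x,ẋ)=(-0.394465, -1.744941)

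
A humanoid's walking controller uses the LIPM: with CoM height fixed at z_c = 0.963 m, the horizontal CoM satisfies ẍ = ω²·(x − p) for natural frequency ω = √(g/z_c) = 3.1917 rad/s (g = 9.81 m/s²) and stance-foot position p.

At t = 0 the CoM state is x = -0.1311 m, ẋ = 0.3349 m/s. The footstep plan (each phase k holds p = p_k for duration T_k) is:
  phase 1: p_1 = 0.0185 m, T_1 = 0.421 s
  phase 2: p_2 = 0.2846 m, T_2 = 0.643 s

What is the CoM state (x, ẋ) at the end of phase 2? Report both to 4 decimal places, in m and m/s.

phase 1: p=0.0185, T=0.421, ωT=1.343706, cosh=2.047050, sinh=1.786172; start (x,ẋ)=(-0.131100, 0.334900) → end (x,ẋ)=(-0.100318, -0.167302)
phase 2: p=0.2846, T=0.643, ωT=2.052263, cosh=3.956972, sinh=3.828528; start (x,ẋ)=(-0.100318, -0.167302) → end (x,ẋ)=(-1.439194, -5.365524)

x = -1.4392, ẋ = -5.3655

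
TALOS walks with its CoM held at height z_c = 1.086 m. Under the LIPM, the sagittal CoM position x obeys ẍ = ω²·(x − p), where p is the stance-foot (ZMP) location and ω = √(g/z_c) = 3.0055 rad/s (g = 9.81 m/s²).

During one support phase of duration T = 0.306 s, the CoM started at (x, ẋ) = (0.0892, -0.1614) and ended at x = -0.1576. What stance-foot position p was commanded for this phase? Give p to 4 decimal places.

ωT = 3.0055·0.306 = 0.919683; cosh(ωT) = 1.453570, sinh(ωT) = 1.054925
x(T) = p + (x₀−p)·cosh(ωT) + (ẋ₀/ω)·sinh(ωT) ⇒ p·(1 − cosh) = x(T) − x₀·cosh − (ẋ₀/ω)·sinh
numerator   = -0.1576 − (0.0892)·1.453570 − (-0.1614/3.0055)·1.054925 = -0.230607
denominator = 1 − 1.453570 = -0.453570
p = -0.230607 / -0.453570 = 0.5084

p = 0.5084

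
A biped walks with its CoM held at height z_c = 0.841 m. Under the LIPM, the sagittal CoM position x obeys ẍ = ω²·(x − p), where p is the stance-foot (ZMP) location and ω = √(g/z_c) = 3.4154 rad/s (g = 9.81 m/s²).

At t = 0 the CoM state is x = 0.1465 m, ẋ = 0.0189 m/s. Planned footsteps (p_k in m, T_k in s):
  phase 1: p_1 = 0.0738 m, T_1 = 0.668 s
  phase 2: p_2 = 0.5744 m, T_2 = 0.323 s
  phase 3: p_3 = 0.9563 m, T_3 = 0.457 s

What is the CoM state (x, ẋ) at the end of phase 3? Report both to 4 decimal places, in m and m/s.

phase 1: p=0.0738, T=0.668, ωT=2.281487, cosh=4.946682, sinh=4.844549; start (x,ẋ)=(0.146500, 0.018900) → end (x,ẋ)=(0.460232, 1.296392)
phase 2: p=0.5744, T=0.323, ωT=1.103174, cosh=1.672767, sinh=1.340950; start (x,ẋ)=(0.460232, 1.296392) → end (x,ẋ)=(0.892412, 1.645687)
phase 3: p=0.9563, T=0.457, ωT=1.560838, cosh=2.486385, sinh=2.276425; start (x,ẋ)=(0.892412, 1.645687) → end (x,ẋ)=(1.894329, 3.595087)

x = 1.8943, ẋ = 3.5951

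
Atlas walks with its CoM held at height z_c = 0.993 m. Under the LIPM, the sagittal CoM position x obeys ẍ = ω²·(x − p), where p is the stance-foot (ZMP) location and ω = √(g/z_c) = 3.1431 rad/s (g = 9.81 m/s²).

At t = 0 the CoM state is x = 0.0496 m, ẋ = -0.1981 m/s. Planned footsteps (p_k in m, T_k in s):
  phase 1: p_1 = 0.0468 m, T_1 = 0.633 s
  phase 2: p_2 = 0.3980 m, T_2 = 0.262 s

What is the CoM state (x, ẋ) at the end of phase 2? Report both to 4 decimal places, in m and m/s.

x = -0.5789, ẋ = -2.5985

phase 1: p=0.0468, T=0.633, ωT=1.989582, cosh=3.724616, sinh=3.587863; start (x,ẋ)=(0.049600, -0.198100) → end (x,ẋ)=(-0.168903, -0.706271)
phase 2: p=0.3980, T=0.262, ωT=0.823492, cosh=1.358669, sinh=0.919773; start (x,ẋ)=(-0.168903, -0.706271) → end (x,ẋ)=(-0.578912, -2.598471)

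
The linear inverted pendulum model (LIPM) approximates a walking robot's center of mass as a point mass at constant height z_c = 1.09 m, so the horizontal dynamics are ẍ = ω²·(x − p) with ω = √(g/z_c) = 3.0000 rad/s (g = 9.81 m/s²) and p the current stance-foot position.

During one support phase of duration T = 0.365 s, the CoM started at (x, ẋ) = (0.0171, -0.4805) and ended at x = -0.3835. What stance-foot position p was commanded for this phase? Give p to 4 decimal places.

ωT = 3.0000·0.365 = 1.095000; cosh(ωT) = 1.661861, sinh(ωT) = 1.327322
x(T) = p + (x₀−p)·cosh(ωT) + (ẋ₀/ω)·sinh(ωT) ⇒ p·(1 − cosh) = x(T) − x₀·cosh − (ẋ₀/ω)·sinh
numerator   = -0.3835 − (0.0171)·1.661861 − (-0.4805/3.0000)·1.327322 = -0.199325
denominator = 1 − 1.661861 = -0.661861
p = -0.199325 / -0.661861 = 0.3012

p = 0.3012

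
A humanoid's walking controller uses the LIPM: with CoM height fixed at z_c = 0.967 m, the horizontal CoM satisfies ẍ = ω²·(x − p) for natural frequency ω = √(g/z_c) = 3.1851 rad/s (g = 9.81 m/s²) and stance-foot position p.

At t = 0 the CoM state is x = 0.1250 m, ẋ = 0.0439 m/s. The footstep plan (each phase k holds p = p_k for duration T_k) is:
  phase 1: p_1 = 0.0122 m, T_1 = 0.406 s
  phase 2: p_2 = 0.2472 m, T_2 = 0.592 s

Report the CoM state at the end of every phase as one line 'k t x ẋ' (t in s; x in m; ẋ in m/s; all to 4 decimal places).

phase 1: p=0.0122, T=0.406, ωT=1.293151, cosh=1.959327, sinh=1.684923; start (x,ẋ)=(0.125000, 0.043900) → end (x,ẋ)=(0.256435, 0.691372)
phase 2: p=0.2472, T=0.592, ωT=1.885579, cosh=3.370956, sinh=3.219215; start (x,ẋ)=(0.256435, 0.691372) → end (x,ẋ)=(0.977109, 2.425280)

1 0.4060 0.2564 0.6914
2 0.9980 0.9771 2.4253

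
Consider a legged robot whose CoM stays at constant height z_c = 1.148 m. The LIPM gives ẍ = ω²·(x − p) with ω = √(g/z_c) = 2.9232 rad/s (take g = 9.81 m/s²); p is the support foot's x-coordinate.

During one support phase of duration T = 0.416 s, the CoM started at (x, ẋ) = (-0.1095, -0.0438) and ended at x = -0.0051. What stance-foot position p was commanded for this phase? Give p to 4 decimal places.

p = -0.2621

ωT = 2.9232·0.416 = 1.216051; cosh(ωT) = 1.835119, sinh(ωT) = 1.538720
x(T) = p + (x₀−p)·cosh(ωT) + (ẋ₀/ω)·sinh(ωT) ⇒ p·(1 − cosh) = x(T) − x₀·cosh − (ẋ₀/ω)·sinh
numerator   = -0.0051 − (-0.1095)·1.835119 − (-0.0438/2.9232)·1.538720 = 0.218901
denominator = 1 − 1.835119 = -0.835119
p = 0.218901 / -0.835119 = -0.2621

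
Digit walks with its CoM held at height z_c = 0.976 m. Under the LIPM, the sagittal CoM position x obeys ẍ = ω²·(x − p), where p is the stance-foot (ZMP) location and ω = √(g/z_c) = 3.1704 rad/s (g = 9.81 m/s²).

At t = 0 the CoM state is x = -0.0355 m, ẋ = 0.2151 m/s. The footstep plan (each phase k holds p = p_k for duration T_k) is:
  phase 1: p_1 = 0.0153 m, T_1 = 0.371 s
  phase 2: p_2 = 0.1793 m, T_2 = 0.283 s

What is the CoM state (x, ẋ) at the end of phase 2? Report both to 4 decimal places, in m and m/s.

x = 0.0051, ẋ = -0.2931

phase 1: p=0.0153, T=0.371, ωT=1.176218, cosh=1.775267, sinh=1.466824; start (x,ẋ)=(-0.035500, 0.215100) → end (x,ẋ)=(0.024635, 0.145619)
phase 2: p=0.1793, T=0.283, ωT=0.897223, cosh=1.430241, sinh=1.022541; start (x,ẋ)=(0.024635, 0.145619) → end (x,ẋ)=(0.005058, -0.293133)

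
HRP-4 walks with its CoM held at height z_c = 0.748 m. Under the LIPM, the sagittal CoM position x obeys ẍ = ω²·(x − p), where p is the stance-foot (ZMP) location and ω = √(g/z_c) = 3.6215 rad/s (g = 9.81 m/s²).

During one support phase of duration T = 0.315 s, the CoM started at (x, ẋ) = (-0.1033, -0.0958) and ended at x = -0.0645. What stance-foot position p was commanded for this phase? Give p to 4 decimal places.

p = -0.2082

ωT = 3.6215·0.315 = 1.140772; cosh(ωT) = 1.724378, sinh(ωT) = 1.404806
x(T) = p + (x₀−p)·cosh(ωT) + (ẋ₀/ω)·sinh(ωT) ⇒ p·(1 − cosh) = x(T) − x₀·cosh − (ẋ₀/ω)·sinh
numerator   = -0.0645 − (-0.1033)·1.724378 − (-0.0958/3.6215)·1.404806 = 0.150790
denominator = 1 − 1.724378 = -0.724378
p = 0.150790 / -0.724378 = -0.2082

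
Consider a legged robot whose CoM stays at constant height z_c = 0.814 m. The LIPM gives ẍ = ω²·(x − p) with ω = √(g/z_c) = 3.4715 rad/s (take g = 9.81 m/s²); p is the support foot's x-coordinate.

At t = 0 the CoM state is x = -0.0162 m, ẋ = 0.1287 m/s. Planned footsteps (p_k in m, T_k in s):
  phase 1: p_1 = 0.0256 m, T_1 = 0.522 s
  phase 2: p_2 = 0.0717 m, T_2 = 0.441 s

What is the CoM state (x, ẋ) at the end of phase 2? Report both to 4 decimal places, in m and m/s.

phase 1: p=0.0256, T=0.522, ωT=1.812123, cosh=3.143370, sinh=2.980063; start (x,ẋ)=(-0.016200, 0.128700) → end (x,ẋ)=(0.004688, -0.027881)
phase 2: p=0.0717, T=0.441, ωT=1.530931, cosh=2.419407, sinh=2.203073; start (x,ẋ)=(0.004688, -0.027881) → end (x,ẋ)=(-0.108123, -0.579963)

x = -0.1081, ẋ = -0.5800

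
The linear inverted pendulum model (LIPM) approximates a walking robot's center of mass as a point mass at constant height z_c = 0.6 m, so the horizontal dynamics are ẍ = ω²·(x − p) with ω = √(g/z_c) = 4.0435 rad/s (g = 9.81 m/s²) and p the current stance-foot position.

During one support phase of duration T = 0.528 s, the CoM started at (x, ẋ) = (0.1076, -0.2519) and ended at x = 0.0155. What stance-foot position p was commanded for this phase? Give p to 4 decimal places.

ωT = 4.0435·0.528 = 2.134968; cosh(ωT) = 4.287512, sinh(ωT) = 4.169264
x(T) = p + (x₀−p)·cosh(ωT) + (ẋ₀/ω)·sinh(ωT) ⇒ p·(1 − cosh) = x(T) − x₀·cosh − (ẋ₀/ω)·sinh
numerator   = 0.0155 − (0.1076)·4.287512 − (-0.2519/4.0435)·4.169264 = -0.186102
denominator = 1 − 4.287512 = -3.287512
p = -0.186102 / -3.287512 = 0.0566

p = 0.0566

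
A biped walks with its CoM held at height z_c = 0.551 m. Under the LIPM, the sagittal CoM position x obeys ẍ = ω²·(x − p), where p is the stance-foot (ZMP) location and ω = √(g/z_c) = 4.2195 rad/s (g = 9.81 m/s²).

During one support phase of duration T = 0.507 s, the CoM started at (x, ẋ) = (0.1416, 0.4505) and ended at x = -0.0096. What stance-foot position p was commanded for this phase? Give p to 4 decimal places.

p = 0.3226

ωT = 4.2195·0.507 = 2.139286; cosh(ωT) = 4.305557, sinh(ωT) = 4.187818
x(T) = p + (x₀−p)·cosh(ωT) + (ẋ₀/ω)·sinh(ωT) ⇒ p·(1 − cosh) = x(T) − x₀·cosh − (ẋ₀/ω)·sinh
numerator   = -0.0096 − (0.1416)·4.305557 − (0.4505/4.2195)·4.187818 = -1.066384
denominator = 1 − 4.305557 = -3.305557
p = -1.066384 / -3.305557 = 0.3226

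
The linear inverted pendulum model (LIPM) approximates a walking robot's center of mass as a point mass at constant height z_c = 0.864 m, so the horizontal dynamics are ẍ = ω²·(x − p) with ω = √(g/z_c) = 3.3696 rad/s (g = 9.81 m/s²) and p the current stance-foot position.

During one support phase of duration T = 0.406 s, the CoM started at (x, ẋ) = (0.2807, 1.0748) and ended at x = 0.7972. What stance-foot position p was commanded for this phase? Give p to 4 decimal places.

p = 0.3442

ωT = 3.3696·0.406 = 1.368058; cosh(ωT) = 2.091158, sinh(ωT) = 1.836557
x(T) = p + (x₀−p)·cosh(ωT) + (ẋ₀/ω)·sinh(ωT) ⇒ p·(1 − cosh) = x(T) − x₀·cosh − (ẋ₀/ω)·sinh
numerator   = 0.7972 − (0.2807)·2.091158 − (1.0748/3.3696)·1.836557 = -0.375594
denominator = 1 − 2.091158 = -1.091158
p = -0.375594 / -1.091158 = 0.3442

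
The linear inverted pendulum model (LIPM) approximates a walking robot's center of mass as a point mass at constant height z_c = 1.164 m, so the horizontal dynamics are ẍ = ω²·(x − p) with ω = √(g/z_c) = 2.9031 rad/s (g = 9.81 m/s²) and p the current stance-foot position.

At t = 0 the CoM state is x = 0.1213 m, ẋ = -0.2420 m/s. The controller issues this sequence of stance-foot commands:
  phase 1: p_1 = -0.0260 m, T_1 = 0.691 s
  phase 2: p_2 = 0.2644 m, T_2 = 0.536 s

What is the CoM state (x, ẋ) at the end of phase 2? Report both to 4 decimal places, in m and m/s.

x = 0.6753, ẋ = 1.3518

phase 1: p=-0.0260, T=0.691, ωT=2.006042, cosh=3.784178, sinh=3.649658; start (x,ẋ)=(0.121300, -0.242000) → end (x,ẋ)=(0.227177, 0.644920)
phase 2: p=0.2644, T=0.536, ωT=1.556062, cosh=2.475541, sinh=2.264575; start (x,ẋ)=(0.227177, 0.644920) → end (x,ẋ)=(0.675325, 1.351811)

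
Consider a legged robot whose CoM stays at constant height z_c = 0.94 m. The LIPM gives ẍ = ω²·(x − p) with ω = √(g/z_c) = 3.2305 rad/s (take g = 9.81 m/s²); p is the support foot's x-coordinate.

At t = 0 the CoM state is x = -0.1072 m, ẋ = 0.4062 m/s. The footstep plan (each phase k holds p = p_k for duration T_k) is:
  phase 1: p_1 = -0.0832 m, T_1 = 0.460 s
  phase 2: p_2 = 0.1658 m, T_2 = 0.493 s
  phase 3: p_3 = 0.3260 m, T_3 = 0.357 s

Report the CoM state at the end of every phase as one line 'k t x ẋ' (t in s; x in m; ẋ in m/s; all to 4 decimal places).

1 0.4600 0.1247 0.7810
2 0.9530 0.6303 1.6863
3 1.3100 1.6007 4.3399

phase 1: p=-0.0832, T=0.460, ωT=1.486030, cosh=2.322892, sinh=2.096623; start (x,ẋ)=(-0.107200, 0.406200) → end (x,ẋ)=(0.124678, 0.781003)
phase 2: p=0.1658, T=0.493, ωT=1.592637, cosh=2.560042, sinh=2.356653; start (x,ẋ)=(0.124678, 0.781003) → end (x,ẋ)=(0.630269, 1.686332)
phase 3: p=0.3260, T=0.357, ωT=1.153288, cosh=1.742096, sinh=1.426499; start (x,ẋ)=(0.630269, 1.686332) → end (x,ẋ)=(1.600703, 4.339917)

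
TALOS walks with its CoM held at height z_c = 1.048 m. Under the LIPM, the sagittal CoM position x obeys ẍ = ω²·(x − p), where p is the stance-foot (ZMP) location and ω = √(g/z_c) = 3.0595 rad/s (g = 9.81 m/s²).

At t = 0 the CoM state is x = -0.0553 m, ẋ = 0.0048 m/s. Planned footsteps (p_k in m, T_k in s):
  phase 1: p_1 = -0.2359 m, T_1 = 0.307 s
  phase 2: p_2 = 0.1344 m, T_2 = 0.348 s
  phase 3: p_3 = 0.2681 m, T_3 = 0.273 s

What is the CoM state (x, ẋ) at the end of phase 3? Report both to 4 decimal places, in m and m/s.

phase 1: p=-0.2359, T=0.307, ωT=0.939267, cosh=1.474509, sinh=1.083595; start (x,ẋ)=(-0.055300, 0.004800) → end (x,ẋ)=(0.032096, 0.605813)
phase 2: p=0.1344, T=0.348, ωT=1.064706, cosh=1.622408, sinh=1.277579; start (x,ẋ)=(0.032096, 0.605813) → end (x,ẋ)=(0.221396, 0.582997)
phase 3: p=0.2681, T=0.273, ωT=0.835244, cosh=1.369572, sinh=0.935803; start (x,ẋ)=(0.221396, 0.582997) → end (x,ẋ)=(0.382456, 0.664739)

x = 0.3825, ẋ = 0.6647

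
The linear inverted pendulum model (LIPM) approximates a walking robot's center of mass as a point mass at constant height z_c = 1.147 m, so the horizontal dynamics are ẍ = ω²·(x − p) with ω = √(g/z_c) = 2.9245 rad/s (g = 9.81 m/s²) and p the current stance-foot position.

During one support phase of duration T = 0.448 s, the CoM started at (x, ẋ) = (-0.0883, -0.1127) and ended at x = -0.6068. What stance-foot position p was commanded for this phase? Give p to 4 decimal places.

p = 0.3693

ωT = 2.9245·0.448 = 1.310176; cosh(ωT) = 1.988299, sinh(ωT) = 1.718527
x(T) = p + (x₀−p)·cosh(ωT) + (ẋ₀/ω)·sinh(ωT) ⇒ p·(1 − cosh) = x(T) − x₀·cosh − (ẋ₀/ω)·sinh
numerator   = -0.6068 − (-0.0883)·1.988299 − (-0.1127/2.9245)·1.718527 = -0.365007
denominator = 1 − 1.988299 = -0.988299
p = -0.365007 / -0.988299 = 0.3693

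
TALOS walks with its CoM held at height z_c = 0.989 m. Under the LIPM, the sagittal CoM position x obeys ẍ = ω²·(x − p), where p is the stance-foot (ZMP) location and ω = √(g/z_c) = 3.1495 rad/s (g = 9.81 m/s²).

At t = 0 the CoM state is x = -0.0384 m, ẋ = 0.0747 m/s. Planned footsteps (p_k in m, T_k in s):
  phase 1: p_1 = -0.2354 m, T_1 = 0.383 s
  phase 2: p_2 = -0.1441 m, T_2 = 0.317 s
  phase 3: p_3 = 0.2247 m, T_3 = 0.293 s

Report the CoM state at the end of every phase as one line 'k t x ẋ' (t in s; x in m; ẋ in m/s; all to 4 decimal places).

phase 1: p=-0.2354, T=0.383, ωT=1.206259, cosh=1.820138, sinh=1.520823; start (x,ẋ)=(-0.038400, 0.074700) → end (x,ẋ)=(0.159238, 1.079561)
phase 2: p=-0.1441, T=0.317, ωT=0.998392, cosh=1.541192, sinh=1.172721; start (x,ẋ)=(0.159238, 1.079561) → end (x,ẋ)=(0.725379, 2.784186)
phase 3: p=0.2247, T=0.293, ωT=0.922803, cosh=1.456869, sinh=1.059466; start (x,ẋ)=(0.725379, 2.784186) → end (x,ẋ)=(1.890700, 5.726853)

1 0.3830 0.1592 1.0796
2 0.7000 0.7254 2.7842
3 0.9930 1.8907 5.7269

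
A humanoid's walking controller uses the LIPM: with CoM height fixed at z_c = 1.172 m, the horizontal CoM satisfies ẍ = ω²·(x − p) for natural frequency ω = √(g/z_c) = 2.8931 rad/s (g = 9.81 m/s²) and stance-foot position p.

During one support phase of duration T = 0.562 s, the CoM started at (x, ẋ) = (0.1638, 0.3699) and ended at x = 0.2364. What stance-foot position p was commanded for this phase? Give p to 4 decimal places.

p = 0.3100

ωT = 2.8931·0.562 = 1.625922; cosh(ωT) = 2.639917, sinh(ωT) = 2.443187
x(T) = p + (x₀−p)·cosh(ωT) + (ẋ₀/ω)·sinh(ωT) ⇒ p·(1 − cosh) = x(T) − x₀·cosh − (ẋ₀/ω)·sinh
numerator   = 0.2364 − (0.1638)·2.639917 − (0.3699/2.8931)·2.443187 = -0.508394
denominator = 1 − 2.639917 = -1.639917
p = -0.508394 / -1.639917 = 0.3100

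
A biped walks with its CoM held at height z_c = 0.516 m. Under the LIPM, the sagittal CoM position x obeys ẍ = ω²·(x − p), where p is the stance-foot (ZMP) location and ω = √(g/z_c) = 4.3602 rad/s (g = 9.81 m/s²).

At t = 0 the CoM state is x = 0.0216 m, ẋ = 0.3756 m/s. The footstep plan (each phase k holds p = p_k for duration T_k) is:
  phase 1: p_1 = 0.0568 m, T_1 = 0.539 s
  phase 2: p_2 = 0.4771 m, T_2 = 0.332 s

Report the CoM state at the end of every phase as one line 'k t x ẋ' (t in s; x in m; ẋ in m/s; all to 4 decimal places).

1 0.5390 0.3181 1.1899
2 0.8710 0.6686 1.2778

phase 1: p=0.0568, T=0.539, ωT=2.350148, cosh=5.291237, sinh=5.195882; start (x,ẋ)=(0.021600, 0.375600) → end (x,ẋ)=(0.318136, 1.189930)
phase 2: p=0.4771, T=0.332, ωT=1.447586, cosh=2.243987, sinh=2.008850; start (x,ẋ)=(0.318136, 1.189930) → end (x,ẋ)=(0.668617, 1.277828)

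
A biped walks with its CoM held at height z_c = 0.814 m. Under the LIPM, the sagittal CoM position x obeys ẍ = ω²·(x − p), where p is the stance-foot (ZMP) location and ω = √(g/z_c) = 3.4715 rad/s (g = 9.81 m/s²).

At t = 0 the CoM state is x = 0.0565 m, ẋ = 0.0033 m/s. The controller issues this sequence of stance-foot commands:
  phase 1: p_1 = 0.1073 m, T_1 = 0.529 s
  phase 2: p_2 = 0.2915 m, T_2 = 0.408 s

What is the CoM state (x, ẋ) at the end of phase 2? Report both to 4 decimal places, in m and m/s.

x = -0.7561, ẋ = -3.4747

phase 1: p=0.1073, T=0.529, ωT=1.836423, cosh=3.216723, sinh=3.057336; start (x,ẋ)=(0.056500, 0.003300) → end (x,ẋ)=(-0.053203, -0.528553)
phase 2: p=0.2915, T=0.408, ωT=1.416372, cosh=2.182365, sinh=1.939773; start (x,ẋ)=(-0.053203, -0.528553) → end (x,ẋ)=(-0.756108, -3.474700)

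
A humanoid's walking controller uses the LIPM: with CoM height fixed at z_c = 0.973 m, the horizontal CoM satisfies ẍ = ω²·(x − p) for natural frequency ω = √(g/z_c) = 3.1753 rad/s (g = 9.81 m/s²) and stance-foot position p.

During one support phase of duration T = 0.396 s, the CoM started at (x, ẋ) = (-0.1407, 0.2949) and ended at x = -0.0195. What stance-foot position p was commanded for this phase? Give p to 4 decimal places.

p = -0.1086

ωT = 3.1753·0.396 = 1.257419; cosh(ωT) = 1.900360, sinh(ωT) = 1.615973
x(T) = p + (x₀−p)·cosh(ωT) + (ẋ₀/ω)·sinh(ωT) ⇒ p·(1 − cosh) = x(T) − x₀·cosh − (ẋ₀/ω)·sinh
numerator   = -0.0195 − (-0.1407)·1.900360 − (0.2949/3.1753)·1.615973 = 0.097800
denominator = 1 − 1.900360 = -0.900360
p = 0.097800 / -0.900360 = -0.1086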